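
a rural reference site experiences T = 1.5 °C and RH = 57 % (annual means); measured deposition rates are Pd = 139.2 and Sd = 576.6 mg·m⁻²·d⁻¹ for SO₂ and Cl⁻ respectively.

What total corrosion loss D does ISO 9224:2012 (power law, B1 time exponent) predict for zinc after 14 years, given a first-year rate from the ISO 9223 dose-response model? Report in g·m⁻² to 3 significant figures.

zinc: T≤10 °C ⇒ hinge +0.038·(1.5−10) = -0.3230
  SO₂ term: 0.0129·139.2^0.44·exp(0.046·57-0.3230) = 1.128
  Sd branch = 0.0175·Sd^0.57·e^(0.008·RH+0.085·T) = 1.175 μm/a
  sum: 1.128 + 1.175 → r_corr = 2.303 μm/a
Long-term exponent b (ISO 9224 Table 2, B1) = 0.813
  D(14) = 2.303 × 14^0.813 = 2.303 × 8.547 = 19.68 μm
  Mass loss = 19.68 μm × 7.14 g/cm³ = 140.5 g·m⁻²

D(14) = 141 g·m⁻²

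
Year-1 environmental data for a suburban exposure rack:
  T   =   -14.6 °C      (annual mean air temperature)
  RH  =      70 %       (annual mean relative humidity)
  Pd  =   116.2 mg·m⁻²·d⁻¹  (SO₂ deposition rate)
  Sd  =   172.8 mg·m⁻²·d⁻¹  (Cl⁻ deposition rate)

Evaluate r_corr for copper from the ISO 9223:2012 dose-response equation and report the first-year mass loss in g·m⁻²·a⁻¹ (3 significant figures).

copper: f(T) = +0.126·(T−10) [T≤10 °C] = -3.0996
  SO₂ term: 0.0053·116.2^0.26·exp(0.059·70-3.0996) = 0.05114
  Cl⁻ term: 0.01025·172.8^0.27·exp(0.036·70+0.049·-14.6) = 0.2504
  sum: 0.05114 + 0.2504 → r_corr = 0.3015 μm/a
Convert to mass loss: 0.3015 μm/a × 8.96 g/cm³ = 2.702 g·m⁻²·a⁻¹

r_corr = 2.70 g·m⁻²·a⁻¹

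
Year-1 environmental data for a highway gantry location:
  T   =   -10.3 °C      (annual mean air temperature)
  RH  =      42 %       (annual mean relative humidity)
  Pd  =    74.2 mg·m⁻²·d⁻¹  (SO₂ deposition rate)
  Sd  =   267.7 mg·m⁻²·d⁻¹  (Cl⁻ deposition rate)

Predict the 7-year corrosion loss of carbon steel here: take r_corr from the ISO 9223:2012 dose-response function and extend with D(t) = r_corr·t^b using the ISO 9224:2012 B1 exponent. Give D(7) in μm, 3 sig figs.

D(7) = 29.0 μm

carbon steel: T≤10 °C ⇒ hinge +0.150·(-10.3−10) = -3.0450
  SO₂ term: 1.77·74.2^0.52·exp(0.02·42-3.0450) = 1.832
  Sd branch = 0.102·Sd^0.62·e^(0.033·RH+0.04·T) = 8.645 μm/a
  r_corr = 1.832 + 8.645 = 10.48 μm/a
Long-term exponent b (ISO 9224 Table 2, B1) = 0.523
  D(7) = 10.48 × 7^0.523 = 10.48 × 2.767 = 28.99 μm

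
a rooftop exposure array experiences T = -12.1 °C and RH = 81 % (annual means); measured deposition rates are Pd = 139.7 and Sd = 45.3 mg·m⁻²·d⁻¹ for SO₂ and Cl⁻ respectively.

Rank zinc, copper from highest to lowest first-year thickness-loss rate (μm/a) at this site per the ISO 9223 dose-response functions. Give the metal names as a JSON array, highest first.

["zinc", "copper"]

zinc: T≤10 °C ⇒ hinge +0.038·(-12.1−10) = -0.8398
  sulphur-dioxide contribution → 2.032 μm/a
  chloride contribution → 0.1051 μm/a
  ⇒ r_corr(zinc) = 2.137 μm/a
copper: temperature factor f = +0.126·(-22.1) = -2.7846
  sulphur-dioxide contribution → 0.1407 μm/a
  chloride contribution → 0.2929 μm/a
  total first-year rate 0.4336 μm/a
Ordering by μm/a: zinc (2.14) > copper (0.434)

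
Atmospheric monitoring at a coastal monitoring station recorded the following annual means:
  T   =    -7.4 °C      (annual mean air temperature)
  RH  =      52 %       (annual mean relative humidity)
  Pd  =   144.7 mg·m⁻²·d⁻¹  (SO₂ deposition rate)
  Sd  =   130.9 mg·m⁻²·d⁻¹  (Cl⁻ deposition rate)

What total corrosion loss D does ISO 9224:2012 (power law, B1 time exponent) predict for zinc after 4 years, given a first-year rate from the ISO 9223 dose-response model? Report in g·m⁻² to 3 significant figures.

zinc: T≤10 °C ⇒ hinge +0.038·(-7.4−10) = -0.6612
  SO₂ term: 0.0129·144.7^0.44·exp(0.046·52-0.6612) = 0.6499
  Sd branch = 0.0175·Sd^0.57·e^(0.008·RH+0.085·T) = 0.2276 μm/a
  r_corr = 0.6499 + 0.2276 = 0.8775 μm/a
Power-law: D(4) = r_corr · 4^0.813
  D(4) = 0.8775 × 4^0.813 = 0.8775 × 3.087 = 2.709 μm
  Mass loss = 2.709 μm × 7.14 g/cm³ = 19.34 g·m⁻²

D(4) = 19.3 g·m⁻²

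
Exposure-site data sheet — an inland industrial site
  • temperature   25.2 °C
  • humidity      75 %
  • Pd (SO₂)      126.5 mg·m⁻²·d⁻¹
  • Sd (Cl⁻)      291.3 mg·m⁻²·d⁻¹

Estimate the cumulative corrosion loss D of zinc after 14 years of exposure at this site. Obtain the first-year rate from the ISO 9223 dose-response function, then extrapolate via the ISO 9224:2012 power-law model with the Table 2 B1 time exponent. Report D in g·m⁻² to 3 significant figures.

D(14) = 492 g·m⁻²

zinc: T>10 °C ⇒ hinge -0.071·(25.2−10) = -1.0792
  Pd branch = 0.0129·Pd^0.44·e^(0.046·RH+f) = 1.162 μm/a
  Cl⁻ term: 0.0175·291.3^0.57·exp(0.008·75+0.085·25.2) = 6.895
  sum: 1.162 + 6.895 → r_corr = 8.057 μm/a
Long-term exponent b (ISO 9224 Table 2, B1) = 0.813
  D(14) = 8.057 × 14^0.813 = 8.057 × 8.547 = 68.86 μm
  Mass loss = 68.86 μm × 7.14 g/cm³ = 491.7 g·m⁻²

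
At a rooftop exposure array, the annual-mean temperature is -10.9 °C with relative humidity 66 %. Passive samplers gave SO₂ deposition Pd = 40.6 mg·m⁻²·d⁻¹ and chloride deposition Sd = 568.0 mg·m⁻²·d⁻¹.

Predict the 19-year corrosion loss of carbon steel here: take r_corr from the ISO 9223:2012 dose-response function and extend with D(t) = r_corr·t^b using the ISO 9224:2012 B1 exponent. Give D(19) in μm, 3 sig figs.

carbon steel: temperature factor f = +0.150·(-20.9) = -3.1350
  Pd branch = 1.77·Pd^0.52·e^(0.02·RH+f) = 1.978 μm/a
  Sd branch = 0.102·Sd^0.62·e^(0.033·RH+0.04·T) = 29.71 μm/a
  r_corr = 1.978 + 29.71 = 31.68 μm/a
ISO 9224: D(t) = r_corr · t^b with b = 0.523 (carbon steel, B1)
  D(19) = 31.68 × 19^0.523 = 31.68 × 4.664 = 147.8 μm

D(19) = 148 μm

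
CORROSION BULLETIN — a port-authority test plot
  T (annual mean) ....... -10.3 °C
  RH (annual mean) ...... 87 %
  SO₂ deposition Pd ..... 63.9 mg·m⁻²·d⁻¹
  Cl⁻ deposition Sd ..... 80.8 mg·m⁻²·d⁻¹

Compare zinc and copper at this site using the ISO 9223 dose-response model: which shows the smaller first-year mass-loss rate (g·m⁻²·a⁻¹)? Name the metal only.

copper

zinc: T≤10 °C ⇒ hinge +0.038·(-10.3−10) = -0.7714
  sulphur-dioxide contribution → 2.033 μm/a
  chloride contribution → 0.1788 μm/a
  total first-year rate 2.211 μm/a
  mass loss = 2.211 μm/a × 7.14 g/cm³ = 15.79 g·m⁻²·a⁻¹
copper: temperature factor f = +0.126·(-20.3) = -2.5578
  sulphur-dioxide contribution → 0.2052 μm/a
  chloride contribution → 0.4642 μm/a
  total first-year rate 0.6694 μm/a
  mass loss = 0.6694 μm/a × 8.96 g/cm³ = 5.998 g·m⁻²·a⁻¹
Ordering by g·m⁻²·a⁻¹: zinc (15.8) > copper (6)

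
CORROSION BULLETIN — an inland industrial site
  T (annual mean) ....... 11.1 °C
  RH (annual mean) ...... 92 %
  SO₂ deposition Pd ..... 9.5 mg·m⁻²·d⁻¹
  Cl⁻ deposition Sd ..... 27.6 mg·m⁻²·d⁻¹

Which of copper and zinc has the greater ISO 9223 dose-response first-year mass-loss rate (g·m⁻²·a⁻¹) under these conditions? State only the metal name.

copper: temperature factor f = -0.080·(1.1) = -0.0880
  sulphur-dioxide contribution → 1.984 μm/a
  chloride contribution → 1.187 μm/a
  total first-year rate 3.171 μm/a
  mass loss = 3.171 μm/a × 8.96 g/cm³ = 28.41 g·m⁻²·a⁻¹
zinc: f(T) = -0.071·(T−10) [T>10 °C] = -0.0781
  sulphur-dioxide contribution → 2.212 μm/a
  chloride contribution → 0.6219 μm/a
  ⇒ r_corr(zinc) = 2.834 μm/a
  mass loss = 2.834 μm/a × 7.14 g/cm³ = 20.24 g·m⁻²·a⁻¹
Ordering by g·m⁻²·a⁻¹: copper (28.4) > zinc (20.2)

copper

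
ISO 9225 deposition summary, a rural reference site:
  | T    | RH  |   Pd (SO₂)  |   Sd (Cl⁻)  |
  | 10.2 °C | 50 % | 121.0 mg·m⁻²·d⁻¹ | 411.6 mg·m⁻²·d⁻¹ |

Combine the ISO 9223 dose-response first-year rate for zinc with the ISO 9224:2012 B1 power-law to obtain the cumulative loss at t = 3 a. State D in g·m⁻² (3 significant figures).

zinc: T>10 °C ⇒ hinge -0.071·(10.2−10) = -0.0142
  Pd branch = 0.0129·Pd^0.44·e^(0.046·RH+f) = 1.046 μm/a
  Sd branch = 0.0175·Sd^0.57·e^(0.008·RH+0.085·T) = 1.921 μm/a
  r_corr = 1.046 + 1.921 = 2.968 μm/a
Long-term exponent b (ISO 9224 Table 2, B1) = 0.813
  D(3) = 2.968 × 3^0.813 = 2.968 × 2.443 = 7.249 μm
  Mass loss = 7.249 μm × 7.14 g/cm³ = 51.76 g·m⁻²

D(3) = 51.8 g·m⁻²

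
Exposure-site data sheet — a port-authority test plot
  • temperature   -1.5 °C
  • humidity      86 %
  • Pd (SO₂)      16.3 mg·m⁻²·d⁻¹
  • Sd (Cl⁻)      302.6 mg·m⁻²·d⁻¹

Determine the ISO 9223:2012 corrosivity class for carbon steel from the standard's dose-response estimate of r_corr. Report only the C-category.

C4

carbon steel: temperature factor f = +0.150·(-11.5) = -1.7250
  Pd branch = 1.77·Pd^0.52·e^(0.02·RH+f) = 7.519 μm/a
  Sd branch = 0.102·Sd^0.62·e^(0.033·RH+0.04·T) = 56.65 μm/a
  sum: 7.519 + 56.65 → r_corr = 64.17 μm/a
64.2 μm/a falls in (50, 80] for carbon steel → category C4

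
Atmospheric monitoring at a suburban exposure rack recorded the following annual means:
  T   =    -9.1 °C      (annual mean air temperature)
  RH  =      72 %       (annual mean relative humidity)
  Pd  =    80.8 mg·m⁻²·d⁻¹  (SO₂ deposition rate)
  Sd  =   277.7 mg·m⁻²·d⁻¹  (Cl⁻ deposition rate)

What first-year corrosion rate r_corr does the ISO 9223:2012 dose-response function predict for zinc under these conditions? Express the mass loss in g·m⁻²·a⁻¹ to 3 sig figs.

r_corr = 11.0 g·m⁻²·a⁻¹

zinc: temperature factor f = +0.038·(-19.1) = -0.7258
  Pd branch = 0.0129·Pd^0.44·e^(0.046·RH+f) = 1.183 μm/a
  Cl⁻ term: 0.0175·277.7^0.57·exp(0.008·72+0.085·-9.1) = 0.3549
  r_corr = 1.183 + 0.3549 = 1.538 μm/a
Convert to mass loss: 1.538 μm/a × 7.14 g/cm³ = 10.98 g·m⁻²·a⁻¹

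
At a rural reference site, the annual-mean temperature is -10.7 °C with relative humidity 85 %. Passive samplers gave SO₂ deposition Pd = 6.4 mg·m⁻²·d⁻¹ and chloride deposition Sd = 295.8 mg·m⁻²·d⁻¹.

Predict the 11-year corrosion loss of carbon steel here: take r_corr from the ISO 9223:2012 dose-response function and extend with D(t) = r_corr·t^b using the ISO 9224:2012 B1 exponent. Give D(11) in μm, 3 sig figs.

carbon steel: temperature factor f = +0.150·(-20.7) = -3.1050
  Pd branch = 1.77·Pd^0.52·e^(0.02·RH+f) = 1.14 μm/a
  Cl⁻ term: 0.102·295.8^0.62·exp(0.033·85+0.04·-10.7) = 37.41
  r_corr = 1.14 + 37.41 = 38.55 μm/a
ISO 9224: D(t) = r_corr · t^b with b = 0.523 (carbon steel, B1)
  D(11) = 38.55 × 11^0.523 = 38.55 × 3.505 = 135.1 μm

D(11) = 135 μm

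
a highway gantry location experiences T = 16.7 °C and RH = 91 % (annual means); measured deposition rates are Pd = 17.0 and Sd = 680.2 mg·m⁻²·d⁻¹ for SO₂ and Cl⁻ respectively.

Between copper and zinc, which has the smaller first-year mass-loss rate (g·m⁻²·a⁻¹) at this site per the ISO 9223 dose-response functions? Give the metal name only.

copper

copper: temperature factor f = -0.080·(6.7) = -0.5360
  sulphur-dioxide contribution → 1.39 μm/a
  chloride contribution → 3.578 μm/a
  total first-year rate 4.969 μm/a
  mass loss = 4.969 μm/a × 8.96 g/cm³ = 44.52 g·m⁻²·a⁻¹
zinc: T>10 °C ⇒ hinge -0.071·(16.7−10) = -0.4757
  sulphur-dioxide contribution → 1.834 μm/a
  chloride contribution → 6.17 μm/a
  ⇒ r_corr(zinc) = 8.004 μm/a
  mass loss = 8.004 μm/a × 7.14 g/cm³ = 57.15 g·m⁻²·a⁻¹
Ordering by g·m⁻²·a⁻¹: zinc (57.1) > copper (44.5)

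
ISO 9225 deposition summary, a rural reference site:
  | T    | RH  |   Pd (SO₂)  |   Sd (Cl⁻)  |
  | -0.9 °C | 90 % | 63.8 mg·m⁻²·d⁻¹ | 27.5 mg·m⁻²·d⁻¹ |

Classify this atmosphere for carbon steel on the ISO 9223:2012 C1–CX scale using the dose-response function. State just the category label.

C3

carbon steel: T≤10 °C ⇒ hinge +0.150·(-0.9−10) = -1.6350
  Pd branch = 1.77·Pd^0.52·e^(0.02·RH+f) = 18.12 μm/a
  Sd branch = 0.102·Sd^0.62·e^(0.033·RH+0.04·T) = 14.97 μm/a
  r_corr = 18.12 + 14.97 = 33.09 μm/a
Category bounds: 25…50 μm/a bracket r_corr ⇒ C3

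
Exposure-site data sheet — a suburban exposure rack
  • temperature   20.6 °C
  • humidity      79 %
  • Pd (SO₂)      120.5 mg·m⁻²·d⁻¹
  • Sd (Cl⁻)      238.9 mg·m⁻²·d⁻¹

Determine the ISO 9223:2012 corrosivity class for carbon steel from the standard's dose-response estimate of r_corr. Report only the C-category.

carbon steel: temperature factor f = -0.054·(10.6) = -0.5724
  Pd branch = 1.77·Pd^0.52·e^(0.02·RH+f) = 58.57 μm/a
  Cl⁻ term: 0.102·238.9^0.62·exp(0.033·79+0.04·20.6) = 94.01
  r_corr = 58.57 + 94.01 = 152.6 μm/a
Category bounds: 80…200 μm/a bracket r_corr ⇒ C5

C5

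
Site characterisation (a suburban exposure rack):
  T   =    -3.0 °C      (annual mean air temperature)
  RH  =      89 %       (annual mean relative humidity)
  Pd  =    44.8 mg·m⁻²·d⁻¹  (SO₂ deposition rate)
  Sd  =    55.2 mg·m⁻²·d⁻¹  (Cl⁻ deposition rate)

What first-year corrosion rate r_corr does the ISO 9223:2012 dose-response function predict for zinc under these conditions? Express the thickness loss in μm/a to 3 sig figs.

zinc: T≤10 °C ⇒ hinge +0.038·(-3.0−10) = -0.4940
  sulphur-dioxide contribution → 2.515 μm/a
  chloride contribution → 0.2719 μm/a
  total first-year rate 2.787 μm/a

r_corr = 2.79 μm/a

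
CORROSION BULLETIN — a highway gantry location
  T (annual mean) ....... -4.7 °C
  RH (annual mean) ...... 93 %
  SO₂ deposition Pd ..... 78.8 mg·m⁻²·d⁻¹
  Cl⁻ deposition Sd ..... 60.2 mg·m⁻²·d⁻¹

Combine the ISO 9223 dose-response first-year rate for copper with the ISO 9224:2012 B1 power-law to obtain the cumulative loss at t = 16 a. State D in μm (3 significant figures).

D(16) = 8.42 μm

copper: T≤10 °C ⇒ hinge +0.126·(-4.7−10) = -1.8522
  Pd branch = 0.0053·Pd^0.26·e^(0.059·RH+f) = 0.6251 μm/a
  Sd branch = 0.01025·Sd^0.27·e^(0.036·RH+0.049·T) = 0.7002 μm/a
  r_corr = 0.6251 + 0.7002 = 1.325 μm/a
Long-term exponent b (ISO 9224 Table 2, B1) = 0.667
  D(16) = 1.325 × 16^0.667 = 1.325 × 6.355 = 8.423 μm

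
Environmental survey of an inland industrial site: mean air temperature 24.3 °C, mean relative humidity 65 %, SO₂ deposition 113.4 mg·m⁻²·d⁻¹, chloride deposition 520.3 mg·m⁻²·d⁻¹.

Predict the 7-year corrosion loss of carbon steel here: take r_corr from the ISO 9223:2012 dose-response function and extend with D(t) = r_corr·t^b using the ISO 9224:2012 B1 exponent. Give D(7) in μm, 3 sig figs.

D(7) = 405 μm

carbon steel: f(T) = -0.054·(T−10) [T>10 °C] = -0.7722
  SO₂ term: 1.77·113.4^0.52·exp(0.02·65-0.7722) = 35.12
  Cl⁻ term: 0.102·520.3^0.62·exp(0.033·65+0.04·24.3) = 111.3
  sum: 35.12 + 111.3 → r_corr = 146.4 μm/a
ISO 9224: D(t) = r_corr · t^b with b = 0.523 (carbon steel, B1)
  D(7) = 146.4 × 7^0.523 = 146.4 × 2.767 = 405 μm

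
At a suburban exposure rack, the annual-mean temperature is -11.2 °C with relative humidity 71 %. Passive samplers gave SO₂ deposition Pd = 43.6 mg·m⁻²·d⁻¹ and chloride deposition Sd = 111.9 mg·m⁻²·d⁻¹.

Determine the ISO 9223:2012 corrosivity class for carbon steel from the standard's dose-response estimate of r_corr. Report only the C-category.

carbon steel: T≤10 °C ⇒ hinge +0.150·(-11.2−10) = -3.1800
  SO₂ term: 1.77·43.6^0.52·exp(0.02·71-3.1800) = 2.168
  Cl⁻ term: 0.102·111.9^0.62·exp(0.033·71+0.04·-11.2) = 12.64
  sum: 2.168 + 12.64 → r_corr = 14.81 μm/a
Category bounds: 1.3…25 μm/a bracket r_corr ⇒ C2

C2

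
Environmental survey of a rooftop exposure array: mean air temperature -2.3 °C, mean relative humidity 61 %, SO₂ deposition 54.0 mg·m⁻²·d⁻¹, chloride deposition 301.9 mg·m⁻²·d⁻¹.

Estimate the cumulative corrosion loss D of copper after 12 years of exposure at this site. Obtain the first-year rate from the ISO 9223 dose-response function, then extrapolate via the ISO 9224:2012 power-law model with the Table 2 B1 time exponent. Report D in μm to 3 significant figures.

D(12) = 2.63 μm

copper: temperature factor f = +0.126·(-12.3) = -1.5498
  SO₂ term: 0.0053·54.0^0.26·exp(0.059·61-1.5498) = 0.1161
  Sd branch = 0.01025·Sd^0.27·e^(0.036·RH+0.049·T) = 0.3846 μm/a
  r_corr = 0.1161 + 0.3846 = 0.5007 μm/a
ISO 9224: D(t) = r_corr · t^b with b = 0.667 (copper, B1)
  D(12) = 0.5007 × 12^0.667 = 0.5007 × 5.246 = 2.627 μm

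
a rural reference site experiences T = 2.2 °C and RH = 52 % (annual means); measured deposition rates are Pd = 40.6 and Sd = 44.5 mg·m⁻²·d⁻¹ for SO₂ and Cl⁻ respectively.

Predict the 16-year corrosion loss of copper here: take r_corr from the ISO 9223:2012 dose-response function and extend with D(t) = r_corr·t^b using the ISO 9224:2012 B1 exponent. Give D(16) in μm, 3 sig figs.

copper: temperature factor f = +0.126·(-7.8) = -0.9828
  SO₂ term: 0.0053·40.6^0.26·exp(0.059·52-0.9828) = 0.1117
  Cl⁻ term: 0.01025·44.5^0.27·exp(0.036·52+0.049·2.2) = 0.2068
  r_corr = 0.1117 + 0.2068 = 0.3185 μm/a
Power-law: D(16) = r_corr · 16^0.667
  D(16) = 0.3185 × 16^0.667 = 0.3185 × 6.355 = 2.024 μm

D(16) = 2.02 μm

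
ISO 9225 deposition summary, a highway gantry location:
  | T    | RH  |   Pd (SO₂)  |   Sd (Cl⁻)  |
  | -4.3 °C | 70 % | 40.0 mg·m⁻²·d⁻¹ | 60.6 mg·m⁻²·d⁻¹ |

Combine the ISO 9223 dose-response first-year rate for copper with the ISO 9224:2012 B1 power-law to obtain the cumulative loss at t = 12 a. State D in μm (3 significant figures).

D(12) = 2.38 μm

copper: temperature factor f = +0.126·(-14.3) = -1.8018
  Pd branch = 0.0053·Pd^0.26·e^(0.059·RH+f) = 0.1419 μm/a
  Cl⁻ term: 0.01025·60.6^0.27·exp(0.036·70+0.049·-4.3) = 0.3125
  r_corr = 0.1419 + 0.3125 = 0.4544 μm/a
Long-term exponent b (ISO 9224 Table 2, B1) = 0.667
  D(12) = 0.4544 × 12^0.667 = 0.4544 × 5.246 = 2.384 μm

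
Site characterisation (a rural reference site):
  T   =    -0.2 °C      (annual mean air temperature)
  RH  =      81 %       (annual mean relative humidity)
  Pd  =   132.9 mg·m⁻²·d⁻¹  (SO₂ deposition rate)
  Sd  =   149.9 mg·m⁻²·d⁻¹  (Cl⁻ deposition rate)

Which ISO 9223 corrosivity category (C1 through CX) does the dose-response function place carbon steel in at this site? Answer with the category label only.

carbon steel: temperature factor f = +0.150·(-10.2) = -1.5300
  Pd branch = 1.77·Pd^0.52·e^(0.02·RH+f) = 24.62 μm/a
  Sd branch = 0.102·Sd^0.62·e^(0.033·RH+0.04·T) = 32.73 μm/a
  sum: 24.62 + 32.73 → r_corr = 57.35 μm/a
ISO 9223 Table 2 (carbon steel): 50 < 57.4 ≤ 80 μm/a ⇒ C4

C4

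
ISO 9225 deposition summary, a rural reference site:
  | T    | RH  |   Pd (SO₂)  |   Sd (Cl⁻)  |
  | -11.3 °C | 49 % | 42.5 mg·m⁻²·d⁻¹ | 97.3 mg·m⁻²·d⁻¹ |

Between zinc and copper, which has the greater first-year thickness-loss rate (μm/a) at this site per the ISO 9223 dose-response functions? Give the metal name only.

zinc: temperature factor f = +0.038·(-21.3) = -0.8094
  Pd branch = 0.0129·Pd^0.44·e^(0.046·RH+f) = 0.2847 μm/a
  Sd branch = 0.0175·Sd^0.57·e^(0.008·RH+0.085·T) = 0.1347 μm/a
  r_corr = 0.2847 + 0.1347 = 0.4194 μm/a
copper: T≤10 °C ⇒ hinge +0.126·(-11.3−10) = -2.6838
  SO₂ term: 0.0053·42.5^0.26·exp(0.059·49-2.6838) = 0.01728
  Sd branch = 0.01025·Sd^0.27·e^(0.036·RH+0.049·T) = 0.1183 μm/a
  sum: 0.01728 + 0.1183 → r_corr = 0.1356 μm/a
Ordering by μm/a: zinc (0.419) > copper (0.136)

zinc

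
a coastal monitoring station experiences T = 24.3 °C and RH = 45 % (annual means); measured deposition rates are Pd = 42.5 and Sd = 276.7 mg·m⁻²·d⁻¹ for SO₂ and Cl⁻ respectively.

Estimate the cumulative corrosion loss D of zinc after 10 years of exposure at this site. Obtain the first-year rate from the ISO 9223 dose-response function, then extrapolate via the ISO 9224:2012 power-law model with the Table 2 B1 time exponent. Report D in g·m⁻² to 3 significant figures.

D(10) = 235 g·m⁻²

zinc: T>10 °C ⇒ hinge -0.071·(24.3−10) = -1.0153
  Pd branch = 0.0129·Pd^0.44·e^(0.046·RH+f) = 0.1928 μm/a
  Sd branch = 0.0175·Sd^0.57·e^(0.008·RH+0.085·T) = 4.879 μm/a
  sum: 0.1928 + 4.879 → r_corr = 5.072 μm/a
Long-term exponent b (ISO 9224 Table 2, B1) = 0.813
  D(10) = 5.072 × 10^0.813 = 5.072 × 6.501 = 32.98 μm
  Mass loss = 32.98 μm × 7.14 g/cm³ = 235.4 g·m⁻²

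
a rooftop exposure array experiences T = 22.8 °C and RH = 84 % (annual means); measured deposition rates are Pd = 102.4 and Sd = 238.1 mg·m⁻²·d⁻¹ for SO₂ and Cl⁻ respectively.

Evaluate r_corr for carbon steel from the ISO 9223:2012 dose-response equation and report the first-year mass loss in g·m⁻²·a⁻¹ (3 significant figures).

r_corr = 1.36e+03 g·m⁻²·a⁻¹

carbon steel: temperature factor f = -0.054·(12.8) = -0.6912
  SO₂ term: 1.77·102.4^0.52·exp(0.02·84-0.6912) = 52.82
  Cl⁻ term: 0.102·238.1^0.62·exp(0.033·84+0.04·22.8) = 120.8
  r_corr = 52.82 + 120.8 = 173.6 μm/a
Convert to mass loss: 173.6 μm/a × 7.85 g/cm³ = 1363 g·m⁻²·a⁻¹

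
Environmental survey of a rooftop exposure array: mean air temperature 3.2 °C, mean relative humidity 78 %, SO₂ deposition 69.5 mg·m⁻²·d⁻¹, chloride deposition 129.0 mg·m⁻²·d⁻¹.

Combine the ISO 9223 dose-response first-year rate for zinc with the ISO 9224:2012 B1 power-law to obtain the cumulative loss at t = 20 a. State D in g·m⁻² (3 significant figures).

D(20) = 246 g·m⁻²

zinc: temperature factor f = +0.038·(-6.8) = -0.2584
  Pd branch = 0.0129·Pd^0.44·e^(0.046·RH+f) = 2.329 μm/a
  Cl⁻ term: 0.0175·129.0^0.57·exp(0.008·78+0.085·3.2) = 0.6842
  sum: 2.329 + 0.6842 → r_corr = 3.013 μm/a
Long-term exponent b (ISO 9224 Table 2, B1) = 0.813
  D(20) = 3.013 × 20^0.813 = 3.013 × 11.42 = 34.41 μm
  Mass loss = 34.41 μm × 7.14 g/cm³ = 245.7 g·m⁻²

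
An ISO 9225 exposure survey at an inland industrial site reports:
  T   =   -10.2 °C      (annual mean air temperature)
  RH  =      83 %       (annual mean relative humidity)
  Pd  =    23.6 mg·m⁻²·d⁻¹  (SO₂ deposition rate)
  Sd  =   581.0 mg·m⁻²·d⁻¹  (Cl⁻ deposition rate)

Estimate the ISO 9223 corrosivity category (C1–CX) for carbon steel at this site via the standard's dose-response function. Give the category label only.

C4

carbon steel: f(T) = +0.150·(T−10) [T≤10 °C] = -3.0300
  Pd branch = 1.77·Pd^0.52·e^(0.02·RH+f) = 2.328 μm/a
  Cl⁻ term: 0.102·581.0^0.62·exp(0.033·83+0.04·-10.2) = 54.29
  r_corr = 2.328 + 54.29 = 56.62 μm/a
ISO 9223 Table 2 (carbon steel): 50 < 56.6 ≤ 80 μm/a ⇒ C4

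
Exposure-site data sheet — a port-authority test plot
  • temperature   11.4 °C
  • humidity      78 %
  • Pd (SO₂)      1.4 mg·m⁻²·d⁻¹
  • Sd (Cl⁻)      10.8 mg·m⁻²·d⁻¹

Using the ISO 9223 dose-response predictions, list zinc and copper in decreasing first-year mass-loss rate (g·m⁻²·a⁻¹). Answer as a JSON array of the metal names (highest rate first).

zinc: f(T) = -0.071·(T−10) [T>10 °C] = -0.0994
  SO₂ term: 0.0129·1.4^0.44·exp(0.046·78-0.0994) = 0.4897
  Sd branch = 0.0175·Sd^0.57·e^(0.008·RH+0.085·T) = 0.3341 μm/a
  sum: 0.4897 + 0.3341 → r_corr = 0.8239 μm/a
  mass loss = 0.8239 μm/a × 7.14 g/cm³ = 5.882 g·m⁻²·a⁻¹
copper: T>10 °C ⇒ hinge -0.080·(11.4−10) = -0.1120
  SO₂ term: 0.0053·1.4^0.26·exp(0.059·78-0.1120) = 0.5155
  Sd branch = 0.01025·Sd^0.27·e^(0.036·RH+0.049·T) = 0.5647 μm/a
  sum: 0.5155 + 0.5647 → r_corr = 1.08 μm/a
  mass loss = 1.08 μm/a × 8.96 g/cm³ = 9.679 g·m⁻²·a⁻¹
Ordering by g·m⁻²·a⁻¹: copper (9.68) > zinc (5.88)

["copper", "zinc"]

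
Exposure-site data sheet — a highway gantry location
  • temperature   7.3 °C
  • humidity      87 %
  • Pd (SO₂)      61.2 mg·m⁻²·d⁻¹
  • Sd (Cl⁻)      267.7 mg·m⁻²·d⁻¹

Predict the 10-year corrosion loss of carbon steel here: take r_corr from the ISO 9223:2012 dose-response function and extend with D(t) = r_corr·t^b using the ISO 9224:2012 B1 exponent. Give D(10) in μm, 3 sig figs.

D(10) = 448 μm

carbon steel: f(T) = +0.150·(T−10) [T≤10 °C] = -0.4050
  Pd branch = 1.77·Pd^0.52·e^(0.02·RH+f) = 57.13 μm/a
  Sd branch = 0.102·Sd^0.62·e^(0.033·RH+0.04·T) = 77.16 μm/a
  sum: 57.13 + 77.16 → r_corr = 134.3 μm/a
Power-law: D(10) = r_corr · 10^0.523
  D(10) = 134.3 × 10^0.523 = 134.3 × 3.334 = 447.8 μm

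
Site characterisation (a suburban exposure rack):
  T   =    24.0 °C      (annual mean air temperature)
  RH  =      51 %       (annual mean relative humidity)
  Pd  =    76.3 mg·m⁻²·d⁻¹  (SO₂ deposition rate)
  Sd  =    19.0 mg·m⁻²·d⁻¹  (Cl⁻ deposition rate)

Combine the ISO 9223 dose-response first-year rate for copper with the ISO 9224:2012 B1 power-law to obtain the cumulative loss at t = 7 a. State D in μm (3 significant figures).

copper: f(T) = -0.080·(T−10) [T>10 °C] = -1.1200
  SO₂ term: 0.0053·76.3^0.26·exp(0.059·51-1.1200) = 0.1082
  Cl⁻ term: 0.01025·19.0^0.27·exp(0.036·51+0.049·24.0) = 0.4614
  r_corr = 0.1082 + 0.4614 = 0.5696 μm/a
ISO 9224: D(t) = r_corr · t^b with b = 0.667 (copper, B1)
  D(7) = 0.5696 × 7^0.667 = 0.5696 × 3.662 = 2.086 μm

D(7) = 2.09 μm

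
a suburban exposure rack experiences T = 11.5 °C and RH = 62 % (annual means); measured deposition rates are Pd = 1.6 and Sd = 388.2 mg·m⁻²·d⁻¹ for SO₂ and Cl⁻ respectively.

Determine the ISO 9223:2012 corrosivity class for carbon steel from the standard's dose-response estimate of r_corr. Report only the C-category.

C4

carbon steel: T>10 °C ⇒ hinge -0.054·(11.5−10) = -0.0810
  SO₂ term: 1.77·1.6^0.52·exp(0.02·62-0.0810) = 7.202
  Cl⁻ term: 0.102·388.2^0.62·exp(0.033·62+0.04·11.5) = 50.37
  r_corr = 7.202 + 50.37 = 57.57 μm/a
Category bounds: 50…80 μm/a bracket r_corr ⇒ C4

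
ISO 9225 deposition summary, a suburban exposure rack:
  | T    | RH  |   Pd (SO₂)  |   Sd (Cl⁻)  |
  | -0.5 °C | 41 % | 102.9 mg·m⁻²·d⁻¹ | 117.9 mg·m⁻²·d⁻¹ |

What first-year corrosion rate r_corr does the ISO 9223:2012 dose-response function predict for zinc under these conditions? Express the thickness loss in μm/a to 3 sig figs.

r_corr = 0.791 μm/a

zinc: T≤10 °C ⇒ hinge +0.038·(-0.5−10) = -0.3990
  Pd branch = 0.0129·Pd^0.44·e^(0.046·RH+f) = 0.4384 μm/a
  Sd branch = 0.0175·Sd^0.57·e^(0.008·RH+0.085·T) = 0.353 μm/a
  r_corr = 0.4384 + 0.353 = 0.7914 μm/a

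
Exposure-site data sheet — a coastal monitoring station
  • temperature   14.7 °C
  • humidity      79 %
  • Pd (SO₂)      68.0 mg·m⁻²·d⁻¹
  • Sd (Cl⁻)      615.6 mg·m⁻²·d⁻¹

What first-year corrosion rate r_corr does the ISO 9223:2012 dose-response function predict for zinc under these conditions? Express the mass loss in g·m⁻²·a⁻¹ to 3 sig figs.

zinc: T>10 °C ⇒ hinge -0.071·(14.7−10) = -0.3337
  Pd branch = 0.0129·Pd^0.44·e^(0.046·RH+f) = 2.24 μm/a
  Cl⁻ term: 0.0175·615.6^0.57·exp(0.008·79+0.085·14.7) = 4.467
  r_corr = 2.24 + 4.467 = 6.707 μm/a
Convert to mass loss: 6.707 μm/a × 7.14 g/cm³ = 47.89 g·m⁻²·a⁻¹

r_corr = 47.9 g·m⁻²·a⁻¹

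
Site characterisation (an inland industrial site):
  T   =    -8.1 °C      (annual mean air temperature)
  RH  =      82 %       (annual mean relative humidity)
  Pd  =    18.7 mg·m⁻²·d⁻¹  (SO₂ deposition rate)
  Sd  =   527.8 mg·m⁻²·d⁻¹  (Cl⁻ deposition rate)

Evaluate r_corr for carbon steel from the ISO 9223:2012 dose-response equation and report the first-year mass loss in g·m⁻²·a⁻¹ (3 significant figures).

r_corr = 444 g·m⁻²·a⁻¹

carbon steel: f(T) = +0.150·(T−10) [T≤10 °C] = -2.7150
  Pd branch = 1.77·Pd^0.52·e^(0.02·RH+f) = 2.77 μm/a
  Cl⁻ term: 0.102·527.8^0.62·exp(0.033·82+0.04·-8.1) = 53.83
  sum: 2.77 + 53.83 → r_corr = 56.6 μm/a
Convert to mass loss: 56.6 μm/a × 7.85 g/cm³ = 444.3 g·m⁻²·a⁻¹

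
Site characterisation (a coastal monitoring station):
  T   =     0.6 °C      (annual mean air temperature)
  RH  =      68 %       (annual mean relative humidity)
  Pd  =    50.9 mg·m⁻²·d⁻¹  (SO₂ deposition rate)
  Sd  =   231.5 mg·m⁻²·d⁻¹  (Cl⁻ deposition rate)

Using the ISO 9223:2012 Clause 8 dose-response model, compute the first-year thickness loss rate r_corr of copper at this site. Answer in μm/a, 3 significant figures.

r_corr = 0.780 μm/a

copper: temperature factor f = +0.126·(-9.4) = -1.1844
  SO₂ term: 0.0053·50.9^0.26·exp(0.059·68-1.1844) = 0.2489
  Sd branch = 0.01025·Sd^0.27·e^(0.036·RH+0.049·T) = 0.531 μm/a
  sum: 0.2489 + 0.531 → r_corr = 0.7799 μm/a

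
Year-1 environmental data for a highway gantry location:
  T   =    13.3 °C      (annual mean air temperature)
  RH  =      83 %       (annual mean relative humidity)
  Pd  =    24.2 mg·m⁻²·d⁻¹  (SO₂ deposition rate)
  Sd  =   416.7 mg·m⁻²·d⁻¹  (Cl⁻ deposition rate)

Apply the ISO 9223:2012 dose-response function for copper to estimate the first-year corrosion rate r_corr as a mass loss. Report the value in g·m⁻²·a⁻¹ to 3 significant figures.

r_corr = 29.0 g·m⁻²·a⁻¹

copper: temperature factor f = -0.080·(3.3) = -0.2640
  Pd branch = 0.0053·Pd^0.26·e^(0.059·RH+f) = 1.248 μm/a
  Cl⁻ term: 0.01025·416.7^0.27·exp(0.036·83+0.049·13.3) = 1.99
  r_corr = 1.248 + 1.99 = 3.237 μm/a
Convert to mass loss: 3.237 μm/a × 8.96 g/cm³ = 29.01 g·m⁻²·a⁻¹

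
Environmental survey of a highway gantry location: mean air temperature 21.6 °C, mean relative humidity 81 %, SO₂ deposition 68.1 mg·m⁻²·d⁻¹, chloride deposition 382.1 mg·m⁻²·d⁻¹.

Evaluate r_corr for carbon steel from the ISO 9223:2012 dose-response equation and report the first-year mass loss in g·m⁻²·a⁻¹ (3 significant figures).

r_corr = 1.43e+03 g·m⁻²·a⁻¹

carbon steel: temperature factor f = -0.054·(11.6) = -0.6264
  SO₂ term: 1.77·68.1^0.52·exp(0.02·81-0.6264) = 42.93
  Sd branch = 0.102·Sd^0.62·e^(0.033·RH+0.04·T) = 139.8 μm/a
  sum: 42.93 + 139.8 → r_corr = 182.8 μm/a
Convert to mass loss: 182.8 μm/a × 7.85 g/cm³ = 1435 g·m⁻²·a⁻¹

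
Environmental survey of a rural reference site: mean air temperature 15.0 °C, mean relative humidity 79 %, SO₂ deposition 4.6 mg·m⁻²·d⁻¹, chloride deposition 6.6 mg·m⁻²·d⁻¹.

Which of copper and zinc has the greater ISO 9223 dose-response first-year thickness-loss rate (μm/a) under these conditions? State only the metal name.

copper: T>10 °C ⇒ hinge -0.080·(15.0−10) = -0.4000
  sulphur-dioxide contribution → 0.5586 μm/a
  chloride contribution → 0.6114 μm/a
  ⇒ r_corr(copper) = 1.17 μm/a
zinc: T>10 °C ⇒ hinge -0.071·(15.0−10) = -0.3550
  sulphur-dioxide contribution → 0.6703 μm/a
  chloride contribution → 0.3454 μm/a
  ⇒ r_corr(zinc) = 1.016 μm/a
Ordering by μm/a: copper (1.17) > zinc (1.02)

copper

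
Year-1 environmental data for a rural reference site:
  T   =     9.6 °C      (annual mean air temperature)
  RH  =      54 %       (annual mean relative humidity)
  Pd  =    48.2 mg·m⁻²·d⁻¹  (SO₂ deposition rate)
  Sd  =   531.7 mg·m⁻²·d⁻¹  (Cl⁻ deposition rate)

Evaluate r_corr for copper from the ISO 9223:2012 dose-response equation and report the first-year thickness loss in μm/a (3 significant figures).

r_corr = 0.958 μm/a

copper: f(T) = +0.126·(T−10) [T≤10 °C] = -0.0504
  Pd branch = 0.0053·Pd^0.26·e^(0.059·RH+f) = 0.3339 μm/a
  Cl⁻ term: 0.01025·531.7^0.27·exp(0.036·54+0.049·9.6) = 0.624
  r_corr = 0.3339 + 0.624 = 0.958 μm/a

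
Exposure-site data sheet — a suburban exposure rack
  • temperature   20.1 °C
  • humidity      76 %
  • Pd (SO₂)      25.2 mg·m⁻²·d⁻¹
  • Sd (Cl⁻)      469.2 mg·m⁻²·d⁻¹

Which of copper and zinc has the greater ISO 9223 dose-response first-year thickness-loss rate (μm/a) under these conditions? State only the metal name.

zinc

copper: f(T) = -0.080·(T−10) [T>10 °C] = -0.8080
  Pd branch = 0.0053·Pd^0.26·e^(0.059·RH+f) = 0.4843 μm/a
  Sd branch = 0.01025·Sd^0.27·e^(0.036·RH+0.049·T) = 2.228 μm/a
  sum: 0.4843 + 2.228 → r_corr = 2.713 μm/a
zinc: f(T) = -0.071·(T−10) [T>10 °C] = -0.7171
  Pd branch = 0.0129·Pd^0.44·e^(0.046·RH+f) = 0.8591 μm/a
  Cl⁻ term: 0.0175·469.2^0.57·exp(0.008·76+0.085·20.1) = 5.912
  r_corr = 0.8591 + 5.912 = 6.771 μm/a
Ordering by μm/a: zinc (6.77) > copper (2.71)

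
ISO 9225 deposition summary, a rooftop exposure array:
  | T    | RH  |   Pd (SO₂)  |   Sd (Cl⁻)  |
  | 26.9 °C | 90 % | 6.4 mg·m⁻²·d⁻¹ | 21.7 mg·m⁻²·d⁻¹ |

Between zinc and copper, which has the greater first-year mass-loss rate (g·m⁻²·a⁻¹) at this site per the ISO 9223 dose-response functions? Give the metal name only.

copper

zinc: f(T) = -0.071·(T−10) [T>10 °C] = -1.1999
  Pd branch = 0.0129·Pd^0.44·e^(0.046·RH+f) = 0.5523 μm/a
  Sd branch = 0.0175·Sd^0.57·e^(0.008·RH+0.085·T) = 2.044 μm/a
  r_corr = 0.5523 + 2.044 = 2.597 μm/a
  mass loss = 2.597 μm/a × 7.14 g/cm³ = 18.54 g·m⁻²·a⁻¹
copper: T>10 °C ⇒ hinge -0.080·(26.9−10) = -1.3520
  Pd branch = 0.0053·Pd^0.26·e^(0.059·RH+f) = 0.4496 μm/a
  Cl⁻ term: 0.01025·21.7^0.27·exp(0.036·90+0.049·26.9) = 2.245
  r_corr = 0.4496 + 2.245 = 2.694 μm/a
  mass loss = 2.694 μm/a × 8.96 g/cm³ = 24.14 g·m⁻²·a⁻¹
Ordering by g·m⁻²·a⁻¹: copper (24.1) > zinc (18.5)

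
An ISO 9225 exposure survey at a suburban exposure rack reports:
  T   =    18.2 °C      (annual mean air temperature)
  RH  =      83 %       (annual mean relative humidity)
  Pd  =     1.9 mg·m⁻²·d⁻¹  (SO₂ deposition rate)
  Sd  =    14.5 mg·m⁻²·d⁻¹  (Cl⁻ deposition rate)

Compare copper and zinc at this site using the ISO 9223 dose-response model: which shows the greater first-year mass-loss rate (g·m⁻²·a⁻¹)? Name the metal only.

copper

copper: temperature factor f = -0.080·(8.2) = -0.6560
  SO₂ term: 0.0053·1.9^0.26·exp(0.059·83-0.6560) = 0.4351
  Sd branch = 0.01025·Sd^0.27·e^(0.036·RH+0.049·T) = 1.022 μm/a
  sum: 0.4351 + 1.022 → r_corr = 1.457 μm/a
  mass loss = 1.457 μm/a × 8.96 g/cm³ = 13.05 g·m⁻²·a⁻¹
zinc: temperature factor f = -0.071·(8.2) = -0.5822
  SO₂ term: 0.0129·1.9^0.44·exp(0.046·83-0.5822) = 0.435
  Cl⁻ term: 0.0175·14.5^0.57·exp(0.008·83+0.085·18.2) = 0.7332
  r_corr = 0.435 + 0.7332 = 1.168 μm/a
  mass loss = 1.168 μm/a × 7.14 g/cm³ = 8.341 g·m⁻²·a⁻¹
Ordering by g·m⁻²·a⁻¹: copper (13.1) > zinc (8.34)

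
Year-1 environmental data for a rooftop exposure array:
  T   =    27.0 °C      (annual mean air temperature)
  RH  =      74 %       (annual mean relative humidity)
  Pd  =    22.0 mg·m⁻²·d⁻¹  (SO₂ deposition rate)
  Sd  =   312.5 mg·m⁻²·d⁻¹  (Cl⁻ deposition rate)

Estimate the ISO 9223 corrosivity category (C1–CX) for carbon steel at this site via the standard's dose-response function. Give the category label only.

carbon steel: f(T) = -0.054·(T−10) [T>10 °C] = -0.9180
  Pd branch = 1.77·Pd^0.52·e^(0.02·RH+f) = 15.49 μm/a
  Cl⁻ term: 0.102·312.5^0.62·exp(0.033·74+0.04·27.0) = 121.6
  sum: 15.49 + 121.6 → r_corr = 137.1 μm/a
137 μm/a falls in (80, 200] for carbon steel → category C5

C5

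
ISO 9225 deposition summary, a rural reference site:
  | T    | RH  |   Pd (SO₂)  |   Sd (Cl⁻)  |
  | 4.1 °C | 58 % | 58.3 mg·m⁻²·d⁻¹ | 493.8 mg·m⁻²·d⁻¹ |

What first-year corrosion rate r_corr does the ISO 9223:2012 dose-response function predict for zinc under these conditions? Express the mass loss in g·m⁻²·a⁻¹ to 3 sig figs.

zinc: f(T) = +0.038·(T−10) [T≤10 °C] = -0.2242
  sulphur-dioxide contribution → 0.8888 μm/a
  chloride contribution → 1.353 μm/a
  ⇒ r_corr(zinc) = 2.242 μm/a
Convert to mass loss: 2.242 μm/a × 7.14 g/cm³ = 16 g·m⁻²·a⁻¹

r_corr = 16.0 g·m⁻²·a⁻¹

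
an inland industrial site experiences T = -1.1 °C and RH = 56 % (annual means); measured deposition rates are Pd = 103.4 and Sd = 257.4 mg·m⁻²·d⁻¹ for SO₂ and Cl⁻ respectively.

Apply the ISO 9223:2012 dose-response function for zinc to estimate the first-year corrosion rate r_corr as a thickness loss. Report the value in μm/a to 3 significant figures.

r_corr = 1.45 μm/a

zinc: temperature factor f = +0.038·(-11.1) = -0.4218
  SO₂ term: 0.0129·103.4^0.44·exp(0.046·56-0.4218) = 0.8561
  Sd branch = 0.0175·Sd^0.57·e^(0.008·RH+0.085·T) = 0.5903 μm/a
  sum: 0.8561 + 0.5903 → r_corr = 1.446 μm/a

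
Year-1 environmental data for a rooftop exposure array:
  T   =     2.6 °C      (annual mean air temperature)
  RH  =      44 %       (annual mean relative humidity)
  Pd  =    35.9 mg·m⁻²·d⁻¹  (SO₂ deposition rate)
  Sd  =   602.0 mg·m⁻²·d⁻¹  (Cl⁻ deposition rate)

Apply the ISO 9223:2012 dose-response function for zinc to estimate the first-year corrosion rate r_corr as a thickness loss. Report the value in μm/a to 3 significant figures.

r_corr = 1.55 μm/a

zinc: f(T) = +0.038·(T−10) [T≤10 °C] = -0.2812
  SO₂ term: 0.0129·35.9^0.44·exp(0.046·44-0.2812) = 0.3562
  Cl⁻ term: 0.0175·602.0^0.57·exp(0.008·44+0.085·2.6) = 1.192
  sum: 0.3562 + 1.192 → r_corr = 1.548 μm/a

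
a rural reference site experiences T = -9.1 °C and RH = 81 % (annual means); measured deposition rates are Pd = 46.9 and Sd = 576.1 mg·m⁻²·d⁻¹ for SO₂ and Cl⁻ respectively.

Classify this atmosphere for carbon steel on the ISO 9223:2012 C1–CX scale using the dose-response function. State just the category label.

carbon steel: T≤10 °C ⇒ hinge +0.150·(-9.1−10) = -2.8650
  SO₂ term: 1.77·46.9^0.52·exp(0.02·81-2.8650) = 3.77
  Cl⁻ term: 0.102·576.1^0.62·exp(0.033·81+0.04·-9.1) = 52.83
  sum: 3.77 + 52.83 → r_corr = 56.6 μm/a
ISO 9223 Table 2 (carbon steel): 50 < 56.6 ≤ 80 μm/a ⇒ C4

C4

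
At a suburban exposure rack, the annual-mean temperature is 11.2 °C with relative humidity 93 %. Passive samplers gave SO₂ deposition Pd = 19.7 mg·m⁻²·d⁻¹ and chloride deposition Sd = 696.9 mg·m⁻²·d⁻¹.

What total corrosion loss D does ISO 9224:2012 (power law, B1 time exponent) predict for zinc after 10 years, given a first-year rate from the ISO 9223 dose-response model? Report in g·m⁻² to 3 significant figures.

D(10) = 332 g·m⁻²

zinc: temperature factor f = -0.071·(1.2) = -0.0852
  Pd branch = 0.0129·Pd^0.44·e^(0.046·RH+f) = 3.17 μm/a
  Cl⁻ term: 0.0175·696.9^0.57·exp(0.008·93+0.085·11.2) = 3.983
  r_corr = 3.17 + 3.983 = 7.153 μm/a
Long-term exponent b (ISO 9224 Table 2, B1) = 0.813
  D(10) = 7.153 × 10^0.813 = 7.153 × 6.501 = 46.5 μm
  Mass loss = 46.5 μm × 7.14 g/cm³ = 332 g·m⁻²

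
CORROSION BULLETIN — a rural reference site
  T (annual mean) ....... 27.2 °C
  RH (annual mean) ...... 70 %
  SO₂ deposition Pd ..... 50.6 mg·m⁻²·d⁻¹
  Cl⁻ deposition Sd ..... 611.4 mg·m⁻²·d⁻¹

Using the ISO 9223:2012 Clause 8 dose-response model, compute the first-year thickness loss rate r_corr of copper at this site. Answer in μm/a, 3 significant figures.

r_corr = 2.96 μm/a

copper: temperature factor f = -0.080·(17.2) = -1.3760
  SO₂ term: 0.0053·50.6^0.26·exp(0.059·70-1.3760) = 0.2309
  Sd branch = 0.01025·Sd^0.27·e^(0.036·RH+0.049·T) = 2.731 μm/a
  r_corr = 0.2309 + 2.731 = 2.962 μm/a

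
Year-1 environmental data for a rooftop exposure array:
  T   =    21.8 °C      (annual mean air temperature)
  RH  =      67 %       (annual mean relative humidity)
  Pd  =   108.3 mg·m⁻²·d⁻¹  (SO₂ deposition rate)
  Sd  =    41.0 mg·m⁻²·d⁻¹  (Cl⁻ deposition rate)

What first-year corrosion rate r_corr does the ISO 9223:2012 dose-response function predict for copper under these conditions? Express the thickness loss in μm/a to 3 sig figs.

copper: T>10 °C ⇒ hinge -0.080·(21.8−10) = -0.9440
  SO₂ term: 0.0053·108.3^0.26·exp(0.059·67-0.9440) = 0.3631
  Cl⁻ term: 0.01025·41.0^0.27·exp(0.036·67+0.049·21.8) = 0.907
  r_corr = 0.3631 + 0.907 = 1.27 μm/a

r_corr = 1.27 μm/a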